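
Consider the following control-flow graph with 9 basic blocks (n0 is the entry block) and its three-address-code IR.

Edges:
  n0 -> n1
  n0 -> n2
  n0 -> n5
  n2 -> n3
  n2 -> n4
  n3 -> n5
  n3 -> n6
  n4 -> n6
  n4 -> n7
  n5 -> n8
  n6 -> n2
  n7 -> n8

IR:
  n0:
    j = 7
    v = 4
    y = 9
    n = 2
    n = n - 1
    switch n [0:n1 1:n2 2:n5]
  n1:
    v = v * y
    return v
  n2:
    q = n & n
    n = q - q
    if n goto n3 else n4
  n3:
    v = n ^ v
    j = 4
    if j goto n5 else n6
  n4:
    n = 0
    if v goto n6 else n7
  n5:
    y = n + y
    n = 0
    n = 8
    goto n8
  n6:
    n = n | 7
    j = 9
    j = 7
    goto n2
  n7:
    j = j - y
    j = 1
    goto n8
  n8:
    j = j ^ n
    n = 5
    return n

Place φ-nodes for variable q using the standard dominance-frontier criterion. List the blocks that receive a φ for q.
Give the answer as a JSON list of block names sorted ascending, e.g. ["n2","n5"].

Answer: ["n2", "n5", "n8"]

Analysis:
idom tree: n1←n0 n2←n0 n3←n2 n4←n2 n5←n0 n6←n2 n7←n4 n8←n0
Dom at joins:
  n2: preds {n0,n6}: {n0} ∩ {n0,n2,n6} = {n0}; idom=n0
  n5: preds {n0,n3}: {n0} ∩ {n0,n2,n3} = {n0}; idom=n0
  n6: preds {n3,n4}: {n0,n2,n3} ∩ {n0,n2,n4} = {n0,n2}; idom=n2
  n8: preds {n5,n7}: {n0,n5} ∩ {n0,n2,n4,n7} = {n0}; idom=n0

Frontier:
  n2←n0: walk · to n0
  n2←n6: walk n6→n2 to n0
  n5←n0: walk · to n0
  n5←n3: walk n3→n2 to n0
  n6←n3: walk n3 to n2
  n6←n4: walk n4 to n2
  n8←n5: walk n5 to n0
  n8←n7: walk n7→n4→n2 to n0
  n0: DF=∅
  n1: DF=∅
  n2: DF={n2,n5,n8}
  n3: DF={n5,n6}
  n4: DF={n6,n8}
  n5: DF={n8}
  n6: DF={n2}
  n7: DF={n8}
  n8: DF=∅

φ for q: defs {n2}
  DF⁺ = {n2,n5,n8}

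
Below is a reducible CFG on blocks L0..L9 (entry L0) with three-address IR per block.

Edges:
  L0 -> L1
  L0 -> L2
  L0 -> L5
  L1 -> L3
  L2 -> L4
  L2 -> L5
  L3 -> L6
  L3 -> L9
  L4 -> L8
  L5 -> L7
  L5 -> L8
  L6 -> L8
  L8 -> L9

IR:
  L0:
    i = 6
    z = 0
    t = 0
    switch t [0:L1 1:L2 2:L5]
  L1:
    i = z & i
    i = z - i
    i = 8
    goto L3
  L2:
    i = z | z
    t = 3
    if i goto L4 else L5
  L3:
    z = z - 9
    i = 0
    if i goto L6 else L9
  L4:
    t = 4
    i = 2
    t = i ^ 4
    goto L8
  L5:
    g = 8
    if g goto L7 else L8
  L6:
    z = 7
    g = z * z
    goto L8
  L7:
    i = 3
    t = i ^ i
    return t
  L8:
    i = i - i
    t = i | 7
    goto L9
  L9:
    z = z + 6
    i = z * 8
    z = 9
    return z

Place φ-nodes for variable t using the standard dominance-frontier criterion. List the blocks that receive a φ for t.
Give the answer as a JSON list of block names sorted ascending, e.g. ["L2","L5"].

Answer: ["L5", "L8", "L9"]

Analysis:
idom tree: L1←L0 L2←L0 L3←L1 L4←L2 L5←L0 L6←L3 L7←L5 L8←L0 L9←L0
Join-block Dom:
  L5: preds {L0,L2}: {L0} ∩ {L0,L2} = {L0}; idom=L0
  L8: preds {L4,L5,L6}: {L0,L2,L4} ∩ {L0,L5} ∩ {L0,L1,L3,L6} = {L0}; idom=L0
  L9: preds {L3,L8}: {L0,L1,L3} ∩ {L0,L8} = {L0}; idom=L0

DF derivation:
  L5←L0: walk · to L0
  L5←L2: walk L2 to L0
  L8←L4: walk L4→L2 to L0
  L8←L5: walk L5 to L0
  L8←L6: walk L6→L3→L1 to L0
  L9←L3: walk L3→L1 to L0
  L9←L8: walk L8 to L0
  DF(L0)=∅
  DF(L1)={L8,L9}
  DF(L2)={L5,L8}
  DF(L3)={L8,L9}
  DF(L4)={L8}
  DF(L5)={L8}
  DF(L6)={L8}
  DF(L7)=∅
  DF(L8)={L9}
  DF(L9)=∅

φ for t: defs {L0,L2,L4,L7,L8}
  DF⁺ = {L5,L8,L9}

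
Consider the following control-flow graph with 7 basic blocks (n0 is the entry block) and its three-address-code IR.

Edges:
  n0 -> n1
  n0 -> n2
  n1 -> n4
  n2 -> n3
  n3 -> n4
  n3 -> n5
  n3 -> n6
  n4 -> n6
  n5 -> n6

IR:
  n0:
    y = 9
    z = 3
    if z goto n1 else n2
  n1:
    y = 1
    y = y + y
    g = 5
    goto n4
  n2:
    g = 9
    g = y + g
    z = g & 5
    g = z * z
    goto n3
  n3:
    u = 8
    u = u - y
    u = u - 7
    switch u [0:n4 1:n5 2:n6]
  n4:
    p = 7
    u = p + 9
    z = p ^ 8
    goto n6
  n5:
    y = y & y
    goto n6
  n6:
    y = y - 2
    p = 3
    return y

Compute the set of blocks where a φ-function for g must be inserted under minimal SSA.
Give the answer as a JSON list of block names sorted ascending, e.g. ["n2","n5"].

idom tree: n1←n0 n2←n0 n3←n2 n4←n0 n5←n3 n6←n0
Dom at joins:
  n4: preds {n1,n3}: {n0,n1} ∩ {n0,n2,n3} = {n0}; idom=n0
  n6: preds {n3,n4,n5}: {n0,n2,n3} ∩ {n0,n4} ∩ {n0,n2,n3,n5} = {n0}; idom=n0

Frontier:
  join n4 pred n1: n1 stop@n0
  join n4 pred n3: n3→n2 stop@n0
  join n6 pred n3: n3→n2 stop@n0
  join n6 pred n4: n4 stop@n0
  join n6 pred n5: n5→n3→n2 stop@n0
  n0 → ∅
  n1 → {n4}
  n2 → {n4,n6}
  n3 → {n4,n6}
  n4 → {n6}
  n5 → {n6}
  n6 → ∅

φ for g: defs {n1,n2}
  DF⁺ = {n4,n6}

Answer: ["n4", "n6"]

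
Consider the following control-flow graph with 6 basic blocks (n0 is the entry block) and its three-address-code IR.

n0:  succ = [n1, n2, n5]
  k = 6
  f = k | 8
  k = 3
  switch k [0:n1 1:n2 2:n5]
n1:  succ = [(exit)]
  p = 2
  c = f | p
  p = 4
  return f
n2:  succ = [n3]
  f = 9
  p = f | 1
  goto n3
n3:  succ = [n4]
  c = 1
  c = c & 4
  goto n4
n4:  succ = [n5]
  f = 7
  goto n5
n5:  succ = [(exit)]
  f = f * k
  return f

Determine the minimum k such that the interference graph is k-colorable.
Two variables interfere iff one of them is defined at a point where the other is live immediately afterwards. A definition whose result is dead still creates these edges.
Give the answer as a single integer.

Block summaries:
  n0: {f,k} / ∅
  n1: {c,p} / {f}
  n2: {f,p} / ∅
  n3: {c} / ∅
  n4: {f} / ∅
  n5: {f} / {f,k}

Liveness:
  n0 li=∅ lo={f,k}
  n1 li={f} lo=∅
  n2 li={k} lo={k}
  n3 li={k} lo={k}
  n4 li={k} lo={f,k}
  n5 li={f,k} lo=∅

Conflict graph:
  c: {f,k}
  f: {c,k,p}
  k: {c,f,p}
  p: {f,k}

Chromatic number:
  {c,f,k} pairwise interfere (3-clique) ⇒ χ ≥ 3
  assign c→r2 f→r0 k→r1 p→r2 — no edge inside a register ⇒ χ ≤ 3
  χ = 3

Answer: 3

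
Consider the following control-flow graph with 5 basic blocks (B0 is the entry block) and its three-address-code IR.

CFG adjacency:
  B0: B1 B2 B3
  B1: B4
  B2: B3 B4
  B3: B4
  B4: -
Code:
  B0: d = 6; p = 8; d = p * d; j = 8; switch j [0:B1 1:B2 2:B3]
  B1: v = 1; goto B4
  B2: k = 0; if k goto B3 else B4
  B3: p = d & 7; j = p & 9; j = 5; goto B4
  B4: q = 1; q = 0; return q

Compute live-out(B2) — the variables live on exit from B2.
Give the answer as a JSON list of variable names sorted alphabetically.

Answer: ["d"]

Analysis:
Block summaries:
  B0: {d,j,p} / ∅
  B1: {v} / ∅
  B2: {k} / ∅
  B3: {j,p} / {d}
  B4: {q} / ∅

Backward fixpoint:
  B0 li=∅ lo={d}
  B1 li=∅ lo=∅
  B2 li={d} lo={d}
  B3 li={d} lo=∅
  B4 li=∅ lo=∅

live-out(B2) = ["d"]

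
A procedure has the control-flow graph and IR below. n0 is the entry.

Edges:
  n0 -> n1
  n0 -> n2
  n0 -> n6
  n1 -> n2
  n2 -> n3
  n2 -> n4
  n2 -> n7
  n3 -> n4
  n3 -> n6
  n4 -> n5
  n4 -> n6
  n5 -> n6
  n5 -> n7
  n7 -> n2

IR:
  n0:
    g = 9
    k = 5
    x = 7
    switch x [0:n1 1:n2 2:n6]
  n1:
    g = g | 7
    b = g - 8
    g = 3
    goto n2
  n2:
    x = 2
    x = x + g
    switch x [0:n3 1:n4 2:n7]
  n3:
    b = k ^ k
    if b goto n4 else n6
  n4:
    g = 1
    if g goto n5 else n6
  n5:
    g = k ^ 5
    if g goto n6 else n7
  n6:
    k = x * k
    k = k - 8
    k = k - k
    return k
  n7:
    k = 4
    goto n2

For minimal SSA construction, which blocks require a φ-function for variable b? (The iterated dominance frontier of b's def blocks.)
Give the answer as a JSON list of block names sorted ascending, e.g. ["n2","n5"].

Answer: ["n2", "n4", "n6", "n7"]

Working:
idom tree: n1←n0 n2←n0 n3←n2 n4←n2 n5←n4 n6←n0 n7←n2
Dom∩ at merges:
  n2: preds {n0,n1,n7}: {n0} ∩ {n0,n1} ∩ {n0,n2,n7} = {n0}; idom=n0
  n4: preds {n2,n3}: {n0,n2} ∩ {n0,n2,n3} = {n0,n2}; idom=n2
  n6: preds {n0,n3,n4,n5}: {n0} ∩ {n0,n2,n3} ∩ {n0,n2,n4} ∩ {n0,n2,n4,n5} = {n0}; idom=n0
  n7: preds {n2,n5}: {n0,n2} ∩ {n0,n2,n4,n5} = {n0,n2}; idom=n2

DF derivation:
  n2←n0: walk · to n0
  n2←n1: walk n1 to n0
  n2←n7: walk n7→n2 to n0
  n4←n2: walk · to n2
  n4←n3: walk n3 to n2
  n6←n0: walk · to n0
  n6←n3: walk n3→n2 to n0
  n6←n4: walk n4→n2 to n0
  n6←n5: walk n5→n4→n2 to n0
  n7←n2: walk · to n2
  n7←n5: walk n5→n4 to n2
  n0: DF=∅
  n1: DF={n2}
  n2: DF={n2,n6}
  n3: DF={n4,n6}
  n4: DF={n6,n7}
  n5: DF={n6,n7}
  n6: DF=∅
  n7: DF={n2}

φ for b: defs {n1,n3}
  DF⁺ = {n2,n4,n6,n7}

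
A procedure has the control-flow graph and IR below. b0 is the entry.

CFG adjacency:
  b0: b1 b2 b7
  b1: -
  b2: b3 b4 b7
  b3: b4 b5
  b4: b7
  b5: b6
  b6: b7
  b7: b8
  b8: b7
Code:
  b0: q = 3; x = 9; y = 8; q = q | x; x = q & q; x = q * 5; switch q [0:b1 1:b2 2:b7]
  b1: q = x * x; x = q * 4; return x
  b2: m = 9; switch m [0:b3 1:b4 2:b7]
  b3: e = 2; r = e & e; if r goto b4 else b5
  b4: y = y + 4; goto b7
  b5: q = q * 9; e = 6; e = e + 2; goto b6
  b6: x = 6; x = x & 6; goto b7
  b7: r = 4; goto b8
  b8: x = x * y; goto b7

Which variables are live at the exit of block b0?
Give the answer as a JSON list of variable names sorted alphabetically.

Block summaries:
  b0: def={q,x,y} ue=∅
  b1: def={q,x} ue={x}
  b2: def={m} ue=∅
  b3: def={e,r} ue=∅
  b4: def={y} ue={y}
  b5: def={e,q} ue={q}
  b6: def={x} ue=∅
  b7: def={r} ue=∅
  b8: def={x} ue={x,y}

Live sets:
  b0 li=∅ lo={q,x,y}
  b1 li={x} lo=∅
  b2 li={q,x,y} lo={q,x,y}
  b3 li={q,x,y} lo={q,x,y}
  b4 li={x,y} lo={x,y}
  b5 li={q,y} lo={y}
  b6 li={y} lo={x,y}
  b7 li={x,y} lo={x,y}
  b8 li={x,y} lo={x,y}

live-out(b0) = ["q", "x", "y"]

Answer: ["q", "x", "y"]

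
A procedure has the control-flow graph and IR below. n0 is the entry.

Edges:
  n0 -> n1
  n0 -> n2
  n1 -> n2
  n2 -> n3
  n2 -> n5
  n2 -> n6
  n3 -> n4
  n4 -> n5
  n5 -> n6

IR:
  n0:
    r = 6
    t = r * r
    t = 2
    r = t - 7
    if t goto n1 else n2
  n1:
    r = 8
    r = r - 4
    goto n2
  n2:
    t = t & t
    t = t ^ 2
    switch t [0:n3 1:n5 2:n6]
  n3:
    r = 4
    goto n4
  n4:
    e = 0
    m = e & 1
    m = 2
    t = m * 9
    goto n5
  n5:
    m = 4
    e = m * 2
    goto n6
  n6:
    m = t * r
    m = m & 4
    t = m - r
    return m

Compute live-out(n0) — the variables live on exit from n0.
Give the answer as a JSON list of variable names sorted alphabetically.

Answer: ["r", "t"]

Analysis:
Per-block:
  n0: {r,t} / ∅
  n1: {r} / ∅
  n2: {t} / {t}
  n3: {r} / ∅
  n4: {e,m,t} / ∅
  n5: {e,m} / ∅
  n6: {m,t} / {r,t}

Live sets:
  n0: in=∅ out={r,t}
  n1: in={t} out={r,t}
  n2: in={r,t} out={r,t}
  n3: in=∅ out={r}
  n4: in={r} out={r,t}
  n5: in={r,t} out={r,t}
  n6: in={r,t} out=∅

live-out(n0) = ["r", "t"]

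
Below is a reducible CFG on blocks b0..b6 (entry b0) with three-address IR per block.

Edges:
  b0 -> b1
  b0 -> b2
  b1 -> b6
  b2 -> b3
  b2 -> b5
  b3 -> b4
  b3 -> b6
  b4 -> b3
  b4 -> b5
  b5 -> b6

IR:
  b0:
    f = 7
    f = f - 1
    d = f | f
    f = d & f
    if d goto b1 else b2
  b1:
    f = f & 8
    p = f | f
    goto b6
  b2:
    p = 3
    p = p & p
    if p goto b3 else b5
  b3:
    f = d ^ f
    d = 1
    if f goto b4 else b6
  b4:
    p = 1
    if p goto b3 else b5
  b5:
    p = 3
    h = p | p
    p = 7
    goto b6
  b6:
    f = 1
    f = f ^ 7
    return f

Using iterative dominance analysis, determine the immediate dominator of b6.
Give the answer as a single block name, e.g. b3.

Answer: b0

Working:
idom tree: b1←b0 b2←b0 b3←b2 b4←b3 b5←b2 b6←b0
Dom at joins:
  b3: preds {b2,b4}: {b0,b2} ∩ {b0,b2,b3,b4} = {b0,b2}; idom=b2
  b5: preds {b2,b4}: {b0,b2} ∩ {b0,b2,b3,b4} = {b0,b2}; idom=b2
  b6: preds {b1,b3,b5}: {b0,b1} ∩ {b0,b2,b3} ∩ {b0,b2,b5} = {b0}; idom=b0

idom(b6) = b0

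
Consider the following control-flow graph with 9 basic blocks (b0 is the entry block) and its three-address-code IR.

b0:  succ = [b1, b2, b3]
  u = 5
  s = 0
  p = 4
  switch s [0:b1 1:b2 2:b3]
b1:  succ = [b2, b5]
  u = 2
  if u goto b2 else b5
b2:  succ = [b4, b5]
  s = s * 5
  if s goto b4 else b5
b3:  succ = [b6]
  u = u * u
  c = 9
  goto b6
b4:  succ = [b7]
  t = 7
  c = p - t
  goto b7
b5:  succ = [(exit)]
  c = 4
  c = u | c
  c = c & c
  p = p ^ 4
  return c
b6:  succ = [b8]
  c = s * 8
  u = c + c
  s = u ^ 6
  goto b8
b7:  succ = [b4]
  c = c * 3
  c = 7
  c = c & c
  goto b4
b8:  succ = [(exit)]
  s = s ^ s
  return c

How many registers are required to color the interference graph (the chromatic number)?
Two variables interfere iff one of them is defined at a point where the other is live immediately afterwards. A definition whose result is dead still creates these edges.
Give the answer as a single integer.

Answer: 4

Derivation:
def/use:
  b0: {p,s,u} / ∅
  b1: {u} / ∅
  b2: {s} / {s}
  b3: {c,u} / {u}
  b4: {c,t} / {p}
  b5: {c,p} / {p,u}
  b6: {c,s,u} / {s}
  b7: {c} / {c}
  b8: {s} / {c,s}

Live sets:
  b0 li=∅ lo={p,s,u}
  b1 li={p,s} lo={p,s,u}
  b2 li={p,s,u} lo={p,u}
  b3 li={s,u} lo={s}
  b4 li={p} lo={c,p}
  b5 li={p,u} lo=∅
  b6 li={s} lo={c,s}
  b7 li={c,p} lo={p}
  b8 li={c,s} lo=∅

Interfere edges:
  c — {p,s,u}
  p — {c,s,t,u}
  s — {c,p,u}
  t — {p}
  u — {c,p,s}

Colouring:
  clique {c,p,s,u} ⇒ need ≥ 4
  4-colouring: c0={p}  c1={c,t}  c2={s}  c3={u}
  χ = 4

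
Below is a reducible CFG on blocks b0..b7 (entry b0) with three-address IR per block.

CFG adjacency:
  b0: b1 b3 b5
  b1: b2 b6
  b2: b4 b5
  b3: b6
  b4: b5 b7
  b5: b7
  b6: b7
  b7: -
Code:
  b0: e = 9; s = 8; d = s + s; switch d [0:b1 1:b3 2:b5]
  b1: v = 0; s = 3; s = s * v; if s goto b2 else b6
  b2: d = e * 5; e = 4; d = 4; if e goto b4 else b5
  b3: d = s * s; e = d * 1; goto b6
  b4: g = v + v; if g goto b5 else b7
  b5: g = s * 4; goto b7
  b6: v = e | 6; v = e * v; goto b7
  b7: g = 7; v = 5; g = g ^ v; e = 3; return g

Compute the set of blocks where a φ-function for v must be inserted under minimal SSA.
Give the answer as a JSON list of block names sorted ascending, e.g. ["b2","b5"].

Answer: ["b5", "b6", "b7"]

Derivation:
idom tree: b1←b0 b2←b1 b3←b0 b4←b2 b5←b0 b6←b0 b7←b0
Dom∩ at merges:
  b5: preds {b0,b2,b4}: {b0} ∩ {b0,b1,b2} ∩ {b0,b1,b2,b4} = {b0}; idom=b0
  b6: preds {b1,b3}: {b0,b1} ∩ {b0,b3} = {b0}; idom=b0
  b7: preds {b4,b5,b6}: {b0,b1,b2,b4} ∩ {b0,b5} ∩ {b0,b6} = {b0}; idom=b0

DF derivation:
  join b5 pred b0: · stop@b0
  join b5 pred b2: b2→b1 stop@b0
  join b5 pred b4: b4→b2→b1 stop@b0
  join b6 pred b1: b1 stop@b0
  join b6 pred b3: b3 stop@b0
  join b7 pred b4: b4→b2→b1 stop@b0
  join b7 pred b5: b5 stop@b0
  join b7 pred b6: b6 stop@b0
  DF(b0)=∅
  DF(b1)={b5,b6,b7}
  DF(b2)={b5,b7}
  DF(b3)={b6}
  DF(b4)={b5,b7}
  DF(b5)={b7}
  DF(b6)={b7}
  DF(b7)=∅

φ for v: defs {b1,b6,b7}
  DF⁺ = {b5,b6,b7}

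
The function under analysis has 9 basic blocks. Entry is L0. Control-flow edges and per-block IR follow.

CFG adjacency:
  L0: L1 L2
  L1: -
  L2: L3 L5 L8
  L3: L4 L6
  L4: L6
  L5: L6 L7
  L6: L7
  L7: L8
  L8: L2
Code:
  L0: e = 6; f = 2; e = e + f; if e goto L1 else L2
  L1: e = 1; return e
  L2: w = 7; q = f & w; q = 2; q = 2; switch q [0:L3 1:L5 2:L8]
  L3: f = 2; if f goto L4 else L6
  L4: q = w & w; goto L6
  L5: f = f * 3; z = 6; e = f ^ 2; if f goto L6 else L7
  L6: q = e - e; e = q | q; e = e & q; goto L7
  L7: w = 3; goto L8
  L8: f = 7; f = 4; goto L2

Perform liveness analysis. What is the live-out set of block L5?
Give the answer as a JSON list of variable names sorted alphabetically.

Per-block:
  L0 def {e,f} use ∅
  L1 def {e} use ∅
  L2 def {q,w} use {f}
  L3 def {f} use ∅
  L4 def {q} use {w}
  L5 def {e,f,z} use {f}
  L6 def {e,q} use {e}
  L7 def {w} use ∅
  L8 def {f} use ∅

Backward fixpoint:
  L0 li=∅ lo={e,f}
  L1 li=∅ lo=∅
  L2 li={e,f} lo={e,f,w}
  L3 li={e,w} lo={e,w}
  L4 li={e,w} lo={e}
  L5 li={f} lo={e}
  L6 li={e} lo={e}
  L7 li={e} lo={e}
  L8 li={e} lo={e,f}

live-out(L5) = ["e"]

Answer: ["e"]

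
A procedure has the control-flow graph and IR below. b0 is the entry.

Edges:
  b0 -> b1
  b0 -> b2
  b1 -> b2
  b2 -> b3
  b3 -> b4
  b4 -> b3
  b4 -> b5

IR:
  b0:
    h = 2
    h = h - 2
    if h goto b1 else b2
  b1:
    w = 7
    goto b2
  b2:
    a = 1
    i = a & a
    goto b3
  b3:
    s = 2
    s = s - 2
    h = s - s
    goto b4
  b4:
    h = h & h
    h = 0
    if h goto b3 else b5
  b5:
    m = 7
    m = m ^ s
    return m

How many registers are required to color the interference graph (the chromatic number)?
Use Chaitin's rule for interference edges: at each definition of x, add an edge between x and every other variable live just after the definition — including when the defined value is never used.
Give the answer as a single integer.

Answer: 2

Analysis:
def/use:
  b0: def={h} ue=∅
  b1: def={w} ue=∅
  b2: def={a,i} ue=∅
  b3: def={h,s} ue=∅
  b4: def={h} ue={h}
  b5: def={m} ue={s}

Backward fixpoint:
  b0: in=∅ out=∅
  b1: in=∅ out=∅
  b2: in=∅ out=∅
  b3: in=∅ out={h,s}
  b4: in={h,s} out={s}
  b5: in={s} out=∅

Interfere edges:
  a — ∅
  h — {s}
  i — ∅
  m — {s}
  s — {h,m}
  w — ∅

Chromatic number:
  clique {h,s} ⇒ need ≥ 2
  assign a→c0 h→c1 i→c0 m→c1 s→c0 w→c0 — no edge inside a register ⇒ χ ≤ 2
  χ = 2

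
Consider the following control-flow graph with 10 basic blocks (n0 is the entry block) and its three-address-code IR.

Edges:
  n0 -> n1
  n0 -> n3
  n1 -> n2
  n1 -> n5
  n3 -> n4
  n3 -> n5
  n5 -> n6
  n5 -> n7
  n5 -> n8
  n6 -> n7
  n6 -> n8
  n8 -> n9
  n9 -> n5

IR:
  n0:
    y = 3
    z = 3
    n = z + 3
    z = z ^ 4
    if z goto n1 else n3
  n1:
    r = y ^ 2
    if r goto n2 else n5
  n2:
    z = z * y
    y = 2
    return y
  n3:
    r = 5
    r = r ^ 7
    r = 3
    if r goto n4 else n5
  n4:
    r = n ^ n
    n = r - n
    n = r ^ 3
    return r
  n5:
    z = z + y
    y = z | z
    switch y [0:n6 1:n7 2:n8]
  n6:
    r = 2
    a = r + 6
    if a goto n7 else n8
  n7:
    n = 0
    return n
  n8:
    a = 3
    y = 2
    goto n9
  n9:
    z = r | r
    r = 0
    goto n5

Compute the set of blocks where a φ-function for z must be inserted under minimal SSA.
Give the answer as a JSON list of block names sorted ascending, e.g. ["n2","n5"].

Answer: ["n5"]

Working:
idom tree: n1←n0 n2←n1 n3←n0 n4←n3 n5←n0 n6←n5 n7←n5 n8←n5 n9←n8
Dom∩ at merges:
  n5: preds {n1,n3,n9}: {n0,n1} ∩ {n0,n3} ∩ {n0,n5,n8,n9} = {n0}; idom=n0
  n7: preds {n5,n6}: {n0,n5} ∩ {n0,n5,n6} = {n0,n5}; idom=n5
  n8: preds {n5,n6}: {n0,n5} ∩ {n0,n5,n6} = {n0,n5}; idom=n5

Frontier:
  join n5 pred n1: n1 stop@n0
  join n5 pred n3: n3 stop@n0
  join n5 pred n9: n9→n8→n5 stop@n0
  join n7 pred n5: · stop@n5
  join n7 pred n6: n6 stop@n5
  join n8 pred n5: · stop@n5
  join n8 pred n6: n6 stop@n5
  DF(n0)=∅
  DF(n1)={n5}
  DF(n2)=∅
  DF(n3)={n5}
  DF(n4)=∅
  DF(n5)={n5}
  DF(n6)={n7,n8}
  DF(n7)=∅
  DF(n8)={n5}
  DF(n9)={n5}

φ for z: defs {n0,n2,n5,n9}
  DF⁺ = {n5}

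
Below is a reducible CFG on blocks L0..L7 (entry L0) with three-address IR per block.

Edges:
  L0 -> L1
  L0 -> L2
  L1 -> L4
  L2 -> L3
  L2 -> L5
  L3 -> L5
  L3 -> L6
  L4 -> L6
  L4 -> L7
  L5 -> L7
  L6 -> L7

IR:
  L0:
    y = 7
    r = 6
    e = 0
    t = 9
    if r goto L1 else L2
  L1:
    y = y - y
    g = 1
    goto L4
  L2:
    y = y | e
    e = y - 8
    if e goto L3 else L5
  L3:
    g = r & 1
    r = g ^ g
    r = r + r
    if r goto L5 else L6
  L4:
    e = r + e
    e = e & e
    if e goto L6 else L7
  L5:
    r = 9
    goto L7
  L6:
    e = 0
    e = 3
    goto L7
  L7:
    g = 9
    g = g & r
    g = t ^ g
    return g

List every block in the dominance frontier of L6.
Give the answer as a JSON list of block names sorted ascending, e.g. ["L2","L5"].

Answer: ["L7"]

Analysis:
idom tree: L1←L0 L2←L0 L3←L2 L4←L1 L5←L2 L6←L0 L7←L0
Dom at joins:
  L5: preds {L2,L3}: {L0,L2} ∩ {L0,L2,L3} = {L0,L2}; idom=L2
  L6: preds {L3,L4}: {L0,L2,L3} ∩ {L0,L1,L4} = {L0}; idom=L0
  L7: preds {L4,L5,L6}: {L0,L1,L4} ∩ {L0,L2,L5} ∩ {L0,L6} = {L0}; idom=L0

Frontier:
  join L5 pred L2: · stop@L2
  join L5 pred L3: L3 stop@L2
  join L6 pred L3: L3→L2 stop@L0
  join L6 pred L4: L4→L1 stop@L0
  join L7 pred L4: L4→L1 stop@L0
  join L7 pred L5: L5→L2 stop@L0
  join L7 pred L6: L6 stop@L0
  DF(L0)=∅
  DF(L1)={L6,L7}
  DF(L2)={L6,L7}
  DF(L3)={L5,L6}
  DF(L4)={L6,L7}
  DF(L5)={L7}
  DF(L6)={L7}
  DF(L7)=∅

DF(L6) = ["L7"]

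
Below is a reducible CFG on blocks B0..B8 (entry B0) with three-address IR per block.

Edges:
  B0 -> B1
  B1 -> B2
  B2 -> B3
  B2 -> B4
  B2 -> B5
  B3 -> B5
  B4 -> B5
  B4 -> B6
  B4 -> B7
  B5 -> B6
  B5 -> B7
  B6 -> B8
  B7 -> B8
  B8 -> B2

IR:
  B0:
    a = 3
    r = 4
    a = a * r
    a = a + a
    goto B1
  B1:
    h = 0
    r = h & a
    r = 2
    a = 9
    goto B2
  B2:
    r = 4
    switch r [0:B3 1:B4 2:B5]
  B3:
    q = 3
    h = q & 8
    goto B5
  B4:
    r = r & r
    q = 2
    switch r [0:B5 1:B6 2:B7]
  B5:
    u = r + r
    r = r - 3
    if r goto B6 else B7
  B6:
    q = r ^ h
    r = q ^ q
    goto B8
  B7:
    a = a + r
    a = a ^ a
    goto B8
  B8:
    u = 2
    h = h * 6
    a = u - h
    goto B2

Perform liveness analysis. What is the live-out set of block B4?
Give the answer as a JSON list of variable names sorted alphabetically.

Answer: ["a", "h", "r"]

Analysis:
Block summaries:
  B0: {a,r} / ∅
  B1: {a,h,r} / {a}
  B2: {r} / ∅
  B3: {h,q} / ∅
  B4: {q,r} / {r}
  B5: {r,u} / {r}
  B6: {q,r} / {h,r}
  B7: {a} / {a,r}
  B8: {a,h,u} / {h}

Live sets:
  live B0: ∅→{a}
  live B1: {a}→{a,h}
  live B2: {a,h}→{a,h,r}
  live B3: {a,r}→{a,h,r}
  live B4: {a,h,r}→{a,h,r}
  live B5: {a,h,r}→{a,h,r}
  live B6: {h,r}→{h}
  live B7: {a,h,r}→{h}
  live B8: {h}→{a,h}

live-out(B4) = ["a", "h", "r"]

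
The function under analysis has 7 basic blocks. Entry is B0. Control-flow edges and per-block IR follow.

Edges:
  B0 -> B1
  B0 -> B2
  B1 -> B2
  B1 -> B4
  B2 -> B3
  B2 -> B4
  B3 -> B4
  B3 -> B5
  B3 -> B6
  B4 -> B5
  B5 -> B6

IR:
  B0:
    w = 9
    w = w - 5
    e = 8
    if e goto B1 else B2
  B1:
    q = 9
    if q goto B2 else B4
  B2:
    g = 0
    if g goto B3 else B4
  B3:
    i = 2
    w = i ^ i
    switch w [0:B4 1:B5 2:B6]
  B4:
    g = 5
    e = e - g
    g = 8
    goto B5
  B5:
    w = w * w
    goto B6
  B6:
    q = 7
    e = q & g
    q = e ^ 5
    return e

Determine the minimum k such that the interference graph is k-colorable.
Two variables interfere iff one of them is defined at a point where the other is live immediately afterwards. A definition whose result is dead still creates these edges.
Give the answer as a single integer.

Answer: 4

Derivation:
Block summaries:
  B0: {e,w} / ∅
  B1: {q} / ∅
  B2: {g} / ∅
  B3: {i,w} / ∅
  B4: {e,g} / {e}
  B5: {w} / {w}
  B6: {e,q} / {g}

Live sets:
  B0: in=∅ out={e,w}
  B1: in={e,w} out={e,w}
  B2: in={e,w} out={e,g,w}
  B3: in={e,g} out={e,g,w}
  B4: in={e,w} out={g,w}
  B5: in={g,w} out={g}
  B6: in={g} out=∅

Conflict graph:
  e↔{g,i,q,w}
  g↔{e,i,q,w}
  i↔{e,g}
  q↔{e,g,w}
  w↔{e,g,q}

Colouring:
  {e,g,q,w} pairwise interfere (4-clique) ⇒ χ ≥ 4
  assign e→c0 g→c1 i→c2 q→c2 w→c3 — no edge inside a register ⇒ χ ≤ 4
  χ = 4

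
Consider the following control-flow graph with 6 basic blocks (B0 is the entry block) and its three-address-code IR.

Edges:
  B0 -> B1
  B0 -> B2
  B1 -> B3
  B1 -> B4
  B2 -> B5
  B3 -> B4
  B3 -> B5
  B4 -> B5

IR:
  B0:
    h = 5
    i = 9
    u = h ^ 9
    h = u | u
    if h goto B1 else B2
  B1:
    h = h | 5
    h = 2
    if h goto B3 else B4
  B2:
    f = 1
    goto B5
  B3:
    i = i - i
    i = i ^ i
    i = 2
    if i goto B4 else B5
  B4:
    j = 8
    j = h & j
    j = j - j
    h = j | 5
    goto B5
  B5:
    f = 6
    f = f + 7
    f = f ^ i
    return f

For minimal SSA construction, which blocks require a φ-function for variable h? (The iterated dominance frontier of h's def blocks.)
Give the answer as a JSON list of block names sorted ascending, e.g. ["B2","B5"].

Answer: ["B5"]

Working:
idom tree: B1←B0 B2←B0 B3←B1 B4←B1 B5←B0
Join-block Dom:
  B4: preds {B1,B3}: {B0,B1} ∩ {B0,B1,B3} = {B0,B1}; idom=B1
  B5: preds {B2,B3,B4}: {B0,B2} ∩ {B0,B1,B3} ∩ {B0,B1,B4} = {B0}; idom=B0

Frontier:
  B4←B1: walk · to B1
  B4←B3: walk B3 to B1
  B5←B2: walk B2 to B0
  B5←B3: walk B3→B1 to B0
  B5←B4: walk B4→B1 to B0
  DF(B0)=∅
  DF(B1)={B5}
  DF(B2)={B5}
  DF(B3)={B4,B5}
  DF(B4)={B5}
  DF(B5)=∅

φ for h: defs {B0,B1,B4}
  DF⁺ = {B5}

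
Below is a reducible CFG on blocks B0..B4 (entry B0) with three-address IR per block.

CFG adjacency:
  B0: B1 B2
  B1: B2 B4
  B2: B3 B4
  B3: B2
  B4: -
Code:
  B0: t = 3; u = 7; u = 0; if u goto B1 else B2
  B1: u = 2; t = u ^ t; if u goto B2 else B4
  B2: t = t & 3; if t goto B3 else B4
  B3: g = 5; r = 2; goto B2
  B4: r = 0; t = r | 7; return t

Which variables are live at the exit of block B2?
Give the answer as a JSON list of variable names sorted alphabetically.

Answer: ["t"]

Working:
Block summaries:
  B0: def={t,u} ue=∅
  B1: def={t,u} ue={t}
  B2: def={t} ue={t}
  B3: def={g,r} ue=∅
  B4: def={r,t} ue=∅

Backward fixpoint:
  B0 li=∅ lo={t}
  B1 li={t} lo={t}
  B2 li={t} lo={t}
  B3 li={t} lo={t}
  B4 li=∅ lo=∅

live-out(B2) = ["t"]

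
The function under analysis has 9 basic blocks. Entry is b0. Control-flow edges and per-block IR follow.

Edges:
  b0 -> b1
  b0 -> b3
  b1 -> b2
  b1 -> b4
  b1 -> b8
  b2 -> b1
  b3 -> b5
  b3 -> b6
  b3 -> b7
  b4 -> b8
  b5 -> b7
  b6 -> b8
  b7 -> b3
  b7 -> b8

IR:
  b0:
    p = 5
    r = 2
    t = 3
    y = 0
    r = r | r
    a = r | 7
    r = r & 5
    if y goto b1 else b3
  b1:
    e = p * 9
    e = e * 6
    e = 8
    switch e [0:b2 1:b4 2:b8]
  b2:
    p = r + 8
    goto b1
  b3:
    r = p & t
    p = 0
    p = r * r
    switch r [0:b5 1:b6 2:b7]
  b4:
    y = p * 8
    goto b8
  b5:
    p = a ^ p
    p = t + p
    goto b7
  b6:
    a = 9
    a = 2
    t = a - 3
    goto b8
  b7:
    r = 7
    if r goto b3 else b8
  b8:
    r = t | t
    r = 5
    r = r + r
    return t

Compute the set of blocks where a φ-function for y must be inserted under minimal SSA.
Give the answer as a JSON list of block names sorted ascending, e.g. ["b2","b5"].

Answer: ["b8"]

Analysis:
idom tree: b1←b0 b2←b1 b3←b0 b4←b1 b5←b3 b6←b3 b7←b3 b8←b0
Dom∩ at merges:
  b1: preds {b0,b2}: {b0} ∩ {b0,b1,b2} = {b0}; idom=b0
  b3: preds {b0,b7}: {b0} ∩ {b0,b3,b7} = {b0}; idom=b0
  b7: preds {b3,b5}: {b0,b3} ∩ {b0,b3,b5} = {b0,b3}; idom=b3
  b8: preds {b1,b4,b6,b7}: {b0,b1} ∩ {b0,b1,b4} ∩ {b0,b3,b6} ∩ {b0,b3,b7} = {b0}; idom=b0

Frontier:
  b1←b0: walk · to b0
  b1←b2: walk b2→b1 to b0
  b3←b0: walk · to b0
  b3←b7: walk b7→b3 to b0
  b7←b3: walk · to b3
  b7←b5: walk b5 to b3
  b8←b1: walk b1 to b0
  b8←b4: walk b4→b1 to b0
  b8←b6: walk b6→b3 to b0
  b8←b7: walk b7→b3 to b0
  DF(b0)=∅
  DF(b1)={b1,b8}
  DF(b2)={b1}
  DF(b3)={b3,b8}
  DF(b4)={b8}
  DF(b5)={b7}
  DF(b6)={b8}
  DF(b7)={b3,b8}
  DF(b8)=∅

φ for y: defs {b0,b4}
  DF⁺ = {b8}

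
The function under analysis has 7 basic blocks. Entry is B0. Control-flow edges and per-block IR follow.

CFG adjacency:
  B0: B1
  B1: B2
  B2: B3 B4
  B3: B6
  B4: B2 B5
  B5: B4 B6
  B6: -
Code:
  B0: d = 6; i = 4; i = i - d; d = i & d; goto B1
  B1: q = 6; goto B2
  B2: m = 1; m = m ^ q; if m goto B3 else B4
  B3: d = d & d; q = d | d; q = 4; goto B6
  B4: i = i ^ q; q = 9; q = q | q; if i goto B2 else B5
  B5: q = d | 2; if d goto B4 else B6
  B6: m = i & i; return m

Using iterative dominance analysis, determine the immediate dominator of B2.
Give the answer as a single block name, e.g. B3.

idom tree: B1←B0 B2←B1 B3←B2 B4←B2 B5←B4 B6←B2
Join-block Dom:
  B2: preds {B1,B4}: {B0,B1} ∩ {B0,B1,B2,B4} = {B0,B1}; idom=B1
  B4: preds {B2,B5}: {B0,B1,B2} ∩ {B0,B1,B2,B4,B5} = {B0,B1,B2}; idom=B2
  B6: preds {B3,B5}: {B0,B1,B2,B3} ∩ {B0,B1,B2,B4,B5} = {B0,B1,B2}; idom=B2

idom(B2) = B1

Answer: B1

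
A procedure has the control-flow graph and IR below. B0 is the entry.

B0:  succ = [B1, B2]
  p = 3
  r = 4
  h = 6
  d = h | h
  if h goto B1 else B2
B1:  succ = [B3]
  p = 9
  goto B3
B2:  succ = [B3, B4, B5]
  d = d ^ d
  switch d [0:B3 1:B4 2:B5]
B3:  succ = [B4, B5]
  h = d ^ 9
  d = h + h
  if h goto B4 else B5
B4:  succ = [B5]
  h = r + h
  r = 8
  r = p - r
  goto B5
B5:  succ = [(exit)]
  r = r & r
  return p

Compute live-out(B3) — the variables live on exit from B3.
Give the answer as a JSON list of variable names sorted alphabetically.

Block summaries:
  B0 def {d,h,p,r} use ∅
  B1 def {p} use ∅
  B2 def {d} use {d}
  B3 def {d,h} use {d}
  B4 def {h,r} use {h,p,r}
  B5 def {r} use {p,r}

Live sets:
  B0: in=∅ out={d,h,p,r}
  B1: in={d,r} out={d,p,r}
  B2: in={d,h,p,r} out={d,h,p,r}
  B3: in={d,p,r} out={h,p,r}
  B4: in={h,p,r} out={p,r}
  B5: in={p,r} out=∅

live-out(B3) = ["h", "p", "r"]

Answer: ["h", "p", "r"]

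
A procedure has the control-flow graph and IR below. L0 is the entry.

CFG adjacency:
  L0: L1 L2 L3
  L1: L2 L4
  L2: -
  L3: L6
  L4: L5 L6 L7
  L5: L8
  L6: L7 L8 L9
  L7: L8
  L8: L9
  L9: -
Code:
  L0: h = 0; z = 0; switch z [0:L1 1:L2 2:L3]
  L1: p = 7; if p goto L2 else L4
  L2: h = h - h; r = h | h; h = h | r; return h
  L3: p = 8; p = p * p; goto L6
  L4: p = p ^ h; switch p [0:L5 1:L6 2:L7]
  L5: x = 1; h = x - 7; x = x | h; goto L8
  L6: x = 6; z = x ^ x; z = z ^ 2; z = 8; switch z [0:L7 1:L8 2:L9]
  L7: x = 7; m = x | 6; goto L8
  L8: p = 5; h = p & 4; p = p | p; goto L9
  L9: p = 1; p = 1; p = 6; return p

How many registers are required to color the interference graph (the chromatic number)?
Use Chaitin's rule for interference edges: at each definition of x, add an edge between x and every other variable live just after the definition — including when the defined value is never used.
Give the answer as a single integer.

Answer: 2

Working:
Per-block:
  L0 def {h,z} use ∅
  L1 def {p} use ∅
  L2 def {h,r} use {h}
  L3 def {p} use ∅
  L4 def {p} use {h,p}
  L5 def {h,x} use ∅
  L6 def {x,z} use ∅
  L7 def {m,x} use ∅
  L8 def {h,p} use ∅
  L9 def {p} use ∅

Liveness:
  L0 li=∅ lo={h}
  L1 li={h} lo={h,p}
  L2 li={h} lo=∅
  L3 li=∅ lo=∅
  L4 li={h,p} lo=∅
  L5 li=∅ lo=∅
  L6 li=∅ lo=∅
  L7 li=∅ lo=∅
  L8 li=∅ lo=∅
  L9 li=∅ lo=∅

Conflict graph:
  h: {p,r,x,z}
  m: ∅
  p: {h}
  r: {h}
  x: {h}
  z: {h}

Colouring:
  {h,p} pairwise interfere (2-clique) ⇒ χ ≥ 2
  2-colouring: r0={h,m}  r1={p,r,x,z}
  χ = 2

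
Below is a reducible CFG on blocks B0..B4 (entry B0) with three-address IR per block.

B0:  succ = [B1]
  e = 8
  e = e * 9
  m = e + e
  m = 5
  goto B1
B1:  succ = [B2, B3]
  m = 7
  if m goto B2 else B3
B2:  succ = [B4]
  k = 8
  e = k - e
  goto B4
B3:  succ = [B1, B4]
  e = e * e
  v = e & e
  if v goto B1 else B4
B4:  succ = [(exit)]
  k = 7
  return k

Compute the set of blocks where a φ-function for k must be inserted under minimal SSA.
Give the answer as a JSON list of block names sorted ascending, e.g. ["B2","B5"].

idom tree: B1←B0 B2←B1 B3←B1 B4←B1
Join-block Dom:
  B1: preds {B0,B3}: {B0} ∩ {B0,B1,B3} = {B0}; idom=B0
  B4: preds {B2,B3}: {B0,B1,B2} ∩ {B0,B1,B3} = {B0,B1}; idom=B1

Frontier:
  join B1 pred B0: · stop@B0
  join B1 pred B3: B3→B1 stop@B0
  join B4 pred B2: B2 stop@B1
  join B4 pred B3: B3 stop@B1
  B0: DF=∅
  B1: DF={B1}
  B2: DF={B4}
  B3: DF={B1,B4}
  B4: DF=∅

φ for k: defs {B2,B4}
  DF⁺ = {B4}

Answer: ["B4"]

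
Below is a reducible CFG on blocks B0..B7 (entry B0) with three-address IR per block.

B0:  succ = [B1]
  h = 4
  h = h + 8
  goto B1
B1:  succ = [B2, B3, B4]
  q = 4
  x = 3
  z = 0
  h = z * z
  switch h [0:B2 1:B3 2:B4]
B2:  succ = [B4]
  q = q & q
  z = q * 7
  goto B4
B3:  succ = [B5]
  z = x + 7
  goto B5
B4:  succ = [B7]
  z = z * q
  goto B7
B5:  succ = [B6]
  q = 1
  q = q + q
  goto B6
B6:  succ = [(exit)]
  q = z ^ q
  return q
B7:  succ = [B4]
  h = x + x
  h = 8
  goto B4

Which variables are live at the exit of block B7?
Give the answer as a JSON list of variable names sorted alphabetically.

Answer: ["q", "x", "z"]

Derivation:
def/use:
  B0 def {h} use ∅
  B1 def {h,q,x,z} use ∅
  B2 def {q,z} use {q}
  B3 def {z} use {x}
  B4 def {z} use {q,z}
  B5 def {q} use ∅
  B6 def {q} use {q,z}
  B7 def {h} use {x}

Liveness:
  B0: in=∅ out=∅
  B1: in=∅ out={q,x,z}
  B2: in={q,x} out={q,x,z}
  B3: in={x} out={z}
  B4: in={q,x,z} out={q,x,z}
  B5: in={z} out={q,z}
  B6: in={q,z} out=∅
  B7: in={q,x,z} out={q,x,z}

live-out(B7) = ["q", "x", "z"]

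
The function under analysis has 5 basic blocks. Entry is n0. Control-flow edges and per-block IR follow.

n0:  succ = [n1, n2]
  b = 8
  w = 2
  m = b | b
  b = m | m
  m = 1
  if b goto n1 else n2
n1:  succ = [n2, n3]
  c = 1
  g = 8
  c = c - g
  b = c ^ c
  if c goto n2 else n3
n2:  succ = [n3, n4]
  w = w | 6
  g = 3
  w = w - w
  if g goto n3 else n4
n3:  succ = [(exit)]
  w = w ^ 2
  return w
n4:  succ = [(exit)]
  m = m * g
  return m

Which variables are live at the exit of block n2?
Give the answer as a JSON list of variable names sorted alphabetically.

def/use:
  n0: {b,m,w} / ∅
  n1: {b,c,g} / ∅
  n2: {g,w} / {w}
  n3: {w} / {w}
  n4: {m} / {g,m}

Backward fixpoint:
  n0: in=∅ out={m,w}
  n1: in={m,w} out={m,w}
  n2: in={m,w} out={g,m,w}
  n3: in={w} out=∅
  n4: in={g,m} out=∅

live-out(n2) = ["g", "m", "w"]

Answer: ["g", "m", "w"]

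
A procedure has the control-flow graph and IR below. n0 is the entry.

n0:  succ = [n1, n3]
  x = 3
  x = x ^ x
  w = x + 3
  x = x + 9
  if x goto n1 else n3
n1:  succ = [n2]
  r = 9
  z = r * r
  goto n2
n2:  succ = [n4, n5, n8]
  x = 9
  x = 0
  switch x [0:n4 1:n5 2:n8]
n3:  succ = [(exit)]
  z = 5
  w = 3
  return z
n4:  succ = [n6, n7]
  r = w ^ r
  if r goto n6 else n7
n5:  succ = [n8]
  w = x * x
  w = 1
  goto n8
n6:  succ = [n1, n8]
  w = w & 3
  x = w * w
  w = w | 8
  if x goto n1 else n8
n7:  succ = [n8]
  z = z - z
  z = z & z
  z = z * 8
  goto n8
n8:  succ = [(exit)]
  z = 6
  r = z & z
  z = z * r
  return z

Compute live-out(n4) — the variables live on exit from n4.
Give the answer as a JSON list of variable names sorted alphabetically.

Answer: ["w", "z"]

Working:
Per-block:
  n0: def={w,x} ue=∅
  n1: def={r,z} ue=∅
  n2: def={x} ue=∅
  n3: def={w,z} ue=∅
  n4: def={r} ue={r,w}
  n5: def={w} ue={x}
  n6: def={w,x} ue={w}
  n7: def={z} ue={z}
  n8: def={r,z} ue=∅

Live sets:
  n0 li=∅ lo={w}
  n1 li={w} lo={r,w,z}
  n2 li={r,w,z} lo={r,w,x,z}
  n3 li=∅ lo=∅
  n4 li={r,w,z} lo={w,z}
  n5 li={x} lo=∅
  n6 li={w} lo={w}
  n7 li={z} lo=∅
  n8 li=∅ lo=∅

live-out(n4) = ["w", "z"]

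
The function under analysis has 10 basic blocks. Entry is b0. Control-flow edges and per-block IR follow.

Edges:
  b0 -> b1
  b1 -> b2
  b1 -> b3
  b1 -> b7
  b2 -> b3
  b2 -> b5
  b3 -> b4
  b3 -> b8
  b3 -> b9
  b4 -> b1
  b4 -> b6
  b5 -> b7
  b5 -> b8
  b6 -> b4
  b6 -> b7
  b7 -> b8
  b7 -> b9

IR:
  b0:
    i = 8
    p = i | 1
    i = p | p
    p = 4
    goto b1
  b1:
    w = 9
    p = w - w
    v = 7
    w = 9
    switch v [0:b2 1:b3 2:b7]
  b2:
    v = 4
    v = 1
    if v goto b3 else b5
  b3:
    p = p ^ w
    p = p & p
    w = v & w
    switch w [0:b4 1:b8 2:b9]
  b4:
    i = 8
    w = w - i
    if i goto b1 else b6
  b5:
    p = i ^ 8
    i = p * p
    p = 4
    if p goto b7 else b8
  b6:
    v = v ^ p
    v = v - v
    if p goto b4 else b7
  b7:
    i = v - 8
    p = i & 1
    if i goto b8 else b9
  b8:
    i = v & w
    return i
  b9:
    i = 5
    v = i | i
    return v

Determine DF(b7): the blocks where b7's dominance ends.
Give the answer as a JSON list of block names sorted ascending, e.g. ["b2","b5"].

idom tree: b1←b0 b2←b1 b3←b1 b4←b3 b5←b2 b6←b4 b7←b1 b8←b1 b9←b1
Dom at joins:
  b1: preds {b0,b4}: {b0} ∩ {b0,b1,b3,b4} = {b0}; idom=b0
  b3: preds {b1,b2}: {b0,b1} ∩ {b0,b1,b2} = {b0,b1}; idom=b1
  b4: preds {b3,b6}: {b0,b1,b3} ∩ {b0,b1,b3,b4,b6} = {b0,b1,b3}; idom=b3
  b7: preds {b1,b5,b6}: {b0,b1} ∩ {b0,b1,b2,b5} ∩ {b0,b1,b3,b4,b6} = {b0,b1}; idom=b1
  b8: preds {b3,b5,b7}: {b0,b1,b3} ∩ {b0,b1,b2,b5} ∩ {b0,b1,b7} = {b0,b1}; idom=b1
  b9: preds {b3,b7}: {b0,b1,b3} ∩ {b0,b1,b7} = {b0,b1}; idom=b1

DF walk-up:
  b1←b0: walk · to b0
  b1←b4: walk b4→b3→b1 to b0
  b3←b1: walk · to b1
  b3←b2: walk b2 to b1
  b4←b3: walk · to b3
  b4←b6: walk b6→b4 to b3
  b7←b1: walk · to b1
  b7←b5: walk b5→b2 to b1
  b7←b6: walk b6→b4→b3 to b1
  b8←b3: walk b3 to b1
  b8←b5: walk b5→b2 to b1
  b8←b7: walk b7 to b1
  b9←b3: walk b3 to b1
  b9←b7: walk b7 to b1
  b0: DF=∅
  b1: DF={b1}
  b2: DF={b3,b7,b8}
  b3: DF={b1,b7,b8,b9}
  b4: DF={b1,b4,b7}
  b5: DF={b7,b8}
  b6: DF={b4,b7}
  b7: DF={b8,b9}
  b8: DF=∅
  b9: DF=∅

DF(b7) = ["b8", "b9"]

Answer: ["b8", "b9"]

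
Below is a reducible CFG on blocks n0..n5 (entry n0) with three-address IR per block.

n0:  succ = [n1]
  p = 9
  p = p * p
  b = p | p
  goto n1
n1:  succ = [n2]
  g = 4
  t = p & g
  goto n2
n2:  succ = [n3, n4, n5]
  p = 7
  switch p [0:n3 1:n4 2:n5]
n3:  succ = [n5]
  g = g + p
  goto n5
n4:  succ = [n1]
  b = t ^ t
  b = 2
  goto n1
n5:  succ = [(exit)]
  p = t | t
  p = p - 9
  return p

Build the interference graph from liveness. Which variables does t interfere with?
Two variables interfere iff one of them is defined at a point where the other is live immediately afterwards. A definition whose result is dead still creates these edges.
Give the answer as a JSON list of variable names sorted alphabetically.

def/use:
  n0 def {b,p} use ∅
  n1 def {g,t} use {p}
  n2 def {p} use ∅
  n3 def {g} use {g,p}
  n4 def {b} use {t}
  n5 def {p} use {t}

Backward fixpoint:
  live n0: ∅→{p}
  live n1: {p}→{g,t}
  live n2: {g,t}→{g,p,t}
  live n3: {g,p,t}→{t}
  live n4: {p,t}→{p}
  live n5: {t}→∅

Interference:
  b↔{p}
  g↔{p,t}
  p↔{b,g,t}
  t↔{g,p}

N(t) = ["g", "p"]

Answer: ["g", "p"]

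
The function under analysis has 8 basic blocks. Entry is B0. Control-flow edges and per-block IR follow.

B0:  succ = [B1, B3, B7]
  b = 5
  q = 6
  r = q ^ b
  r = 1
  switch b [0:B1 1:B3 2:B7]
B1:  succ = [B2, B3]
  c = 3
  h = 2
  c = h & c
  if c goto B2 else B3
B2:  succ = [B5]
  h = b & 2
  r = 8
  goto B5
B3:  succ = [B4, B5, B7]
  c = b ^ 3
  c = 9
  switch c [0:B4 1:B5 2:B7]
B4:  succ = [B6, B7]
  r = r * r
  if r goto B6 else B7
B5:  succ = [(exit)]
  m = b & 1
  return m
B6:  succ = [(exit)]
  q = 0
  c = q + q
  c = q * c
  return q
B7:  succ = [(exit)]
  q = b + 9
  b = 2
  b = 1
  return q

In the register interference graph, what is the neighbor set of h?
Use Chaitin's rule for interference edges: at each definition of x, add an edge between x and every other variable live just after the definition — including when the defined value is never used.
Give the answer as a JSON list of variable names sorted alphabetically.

Answer: ["b", "c", "r"]

Derivation:
Block summaries:
  B0 def {b,q,r} use ∅
  B1 def {c,h} use ∅
  B2 def {h,r} use {b}
  B3 def {c} use {b}
  B4 def {r} use {r}
  B5 def {m} use {b}
  B6 def {c,q} use ∅
  B7 def {b,q} use {b}

Liveness:
  B0 li=∅ lo={b,r}
  B1 li={b,r} lo={b,r}
  B2 li={b} lo={b}
  B3 li={b,r} lo={b,r}
  B4 li={b,r} lo={b}
  B5 li={b} lo=∅
  B6 li=∅ lo=∅
  B7 li={b} lo=∅

Conflict graph:
  b↔{c,h,q,r}
  c↔{b,h,q,r}
  h↔{b,c,r}
  m↔∅
  q↔{b,c}
  r↔{b,c,h}

N(h) = ["b", "c", "r"]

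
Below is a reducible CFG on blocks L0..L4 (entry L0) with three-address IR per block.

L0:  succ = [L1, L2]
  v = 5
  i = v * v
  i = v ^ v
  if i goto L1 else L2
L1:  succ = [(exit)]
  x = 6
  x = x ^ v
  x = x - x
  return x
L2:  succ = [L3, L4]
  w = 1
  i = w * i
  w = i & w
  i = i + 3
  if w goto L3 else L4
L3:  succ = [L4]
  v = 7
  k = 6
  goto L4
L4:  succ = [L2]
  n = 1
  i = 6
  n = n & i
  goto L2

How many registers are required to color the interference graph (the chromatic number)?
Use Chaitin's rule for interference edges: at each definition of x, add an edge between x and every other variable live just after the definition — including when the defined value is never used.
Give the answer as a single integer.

Block summaries:
  L0 def {i,v} use ∅
  L1 def {x} use {v}
  L2 def {i,w} use {i}
  L3 def {k,v} use ∅
  L4 def {i,n} use ∅

Liveness:
  L0: in=∅ out={i,v}
  L1: in={v} out=∅
  L2: in={i} out=∅
  L3: in=∅ out=∅
  L4: in=∅ out={i}

Interference:
  i — {n,v,w}
  k — ∅
  n — {i}
  v — {i,x}
  w — {i}
  x — {v}

Registers:
  {i,n} pairwise interfere (2-clique) ⇒ χ ≥ 2
  assign i→r0 k→r0 n→r1 v→r1 w→r1 x→r0 — no edge inside a register ⇒ χ ≤ 2
  χ = 2

Answer: 2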